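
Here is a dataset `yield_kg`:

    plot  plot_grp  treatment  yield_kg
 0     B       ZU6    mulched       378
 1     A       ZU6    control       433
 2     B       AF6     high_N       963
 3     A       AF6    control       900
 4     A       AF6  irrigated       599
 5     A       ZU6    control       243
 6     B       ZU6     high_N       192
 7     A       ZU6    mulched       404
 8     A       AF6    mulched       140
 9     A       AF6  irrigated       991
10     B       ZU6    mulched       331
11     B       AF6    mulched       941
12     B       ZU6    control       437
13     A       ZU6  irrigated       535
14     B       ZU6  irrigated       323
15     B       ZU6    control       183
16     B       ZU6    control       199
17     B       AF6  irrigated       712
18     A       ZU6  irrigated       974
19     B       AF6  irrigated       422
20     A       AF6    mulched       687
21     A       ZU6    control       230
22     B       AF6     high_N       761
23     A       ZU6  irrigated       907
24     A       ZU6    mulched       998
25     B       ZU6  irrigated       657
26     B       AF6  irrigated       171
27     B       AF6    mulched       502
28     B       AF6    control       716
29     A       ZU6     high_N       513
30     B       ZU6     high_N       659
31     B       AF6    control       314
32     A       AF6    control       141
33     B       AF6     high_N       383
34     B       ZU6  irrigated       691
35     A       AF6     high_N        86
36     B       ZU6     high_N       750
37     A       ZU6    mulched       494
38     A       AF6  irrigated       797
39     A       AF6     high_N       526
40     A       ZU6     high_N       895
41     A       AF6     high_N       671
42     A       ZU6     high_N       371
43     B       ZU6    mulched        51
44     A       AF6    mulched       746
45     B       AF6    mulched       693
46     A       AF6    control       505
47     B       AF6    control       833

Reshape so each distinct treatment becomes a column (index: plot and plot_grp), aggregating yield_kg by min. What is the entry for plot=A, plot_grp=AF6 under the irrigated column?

Rows with plot=A, plot_grp=AF6 and treatment=irrigated: yield_kg values are 599, 991, 797.
min(599, 991, 797) = 599.

599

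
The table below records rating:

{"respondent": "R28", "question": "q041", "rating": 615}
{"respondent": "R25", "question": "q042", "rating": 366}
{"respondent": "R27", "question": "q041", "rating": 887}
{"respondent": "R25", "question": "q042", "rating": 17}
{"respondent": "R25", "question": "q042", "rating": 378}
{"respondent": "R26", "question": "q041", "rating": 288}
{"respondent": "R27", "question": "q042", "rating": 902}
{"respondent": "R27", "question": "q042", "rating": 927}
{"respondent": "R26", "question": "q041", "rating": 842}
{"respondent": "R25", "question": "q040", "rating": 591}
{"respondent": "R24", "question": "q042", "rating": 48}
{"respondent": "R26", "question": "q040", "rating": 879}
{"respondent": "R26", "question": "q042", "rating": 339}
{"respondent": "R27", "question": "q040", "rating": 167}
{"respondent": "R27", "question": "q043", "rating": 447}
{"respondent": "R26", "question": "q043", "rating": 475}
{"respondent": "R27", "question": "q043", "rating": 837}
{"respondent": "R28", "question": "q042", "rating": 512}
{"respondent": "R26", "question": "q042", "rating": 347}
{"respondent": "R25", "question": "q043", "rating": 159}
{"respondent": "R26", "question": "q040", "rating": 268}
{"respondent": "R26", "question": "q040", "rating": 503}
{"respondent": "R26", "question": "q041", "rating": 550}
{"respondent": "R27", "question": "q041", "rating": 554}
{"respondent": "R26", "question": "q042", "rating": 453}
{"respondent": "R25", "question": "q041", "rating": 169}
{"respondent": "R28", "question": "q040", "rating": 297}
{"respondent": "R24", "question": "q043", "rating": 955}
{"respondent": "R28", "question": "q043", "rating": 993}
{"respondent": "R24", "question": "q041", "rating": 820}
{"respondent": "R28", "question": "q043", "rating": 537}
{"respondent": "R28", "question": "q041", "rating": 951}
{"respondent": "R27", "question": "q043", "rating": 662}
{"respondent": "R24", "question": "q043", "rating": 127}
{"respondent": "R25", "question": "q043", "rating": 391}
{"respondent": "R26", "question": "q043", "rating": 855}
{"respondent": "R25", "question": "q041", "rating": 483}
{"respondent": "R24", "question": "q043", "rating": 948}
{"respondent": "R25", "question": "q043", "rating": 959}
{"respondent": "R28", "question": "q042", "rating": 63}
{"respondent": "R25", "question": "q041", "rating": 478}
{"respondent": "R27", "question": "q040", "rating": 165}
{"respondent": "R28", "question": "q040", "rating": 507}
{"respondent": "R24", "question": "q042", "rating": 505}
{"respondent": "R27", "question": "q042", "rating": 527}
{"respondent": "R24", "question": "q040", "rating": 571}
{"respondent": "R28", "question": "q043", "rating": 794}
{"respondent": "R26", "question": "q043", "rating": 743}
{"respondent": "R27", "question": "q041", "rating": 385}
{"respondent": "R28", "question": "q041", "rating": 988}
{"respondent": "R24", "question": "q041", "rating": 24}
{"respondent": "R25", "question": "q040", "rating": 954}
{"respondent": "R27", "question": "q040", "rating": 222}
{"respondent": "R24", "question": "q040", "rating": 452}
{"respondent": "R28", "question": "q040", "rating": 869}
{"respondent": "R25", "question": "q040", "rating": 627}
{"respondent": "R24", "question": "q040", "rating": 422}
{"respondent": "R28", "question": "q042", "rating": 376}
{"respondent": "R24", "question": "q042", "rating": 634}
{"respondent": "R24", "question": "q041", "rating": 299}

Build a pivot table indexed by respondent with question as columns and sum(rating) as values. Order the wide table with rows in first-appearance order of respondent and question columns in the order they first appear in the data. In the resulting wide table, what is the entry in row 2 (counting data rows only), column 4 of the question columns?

With rows in first-appearance order of respondent, row 2 is respondent=R25. question columns in first-appearance order: q041, q042, q040, q043; column 4 is q043.
Long rows with respondent=R25, question=q043: 159 + 391 + 959 = 1509.

1509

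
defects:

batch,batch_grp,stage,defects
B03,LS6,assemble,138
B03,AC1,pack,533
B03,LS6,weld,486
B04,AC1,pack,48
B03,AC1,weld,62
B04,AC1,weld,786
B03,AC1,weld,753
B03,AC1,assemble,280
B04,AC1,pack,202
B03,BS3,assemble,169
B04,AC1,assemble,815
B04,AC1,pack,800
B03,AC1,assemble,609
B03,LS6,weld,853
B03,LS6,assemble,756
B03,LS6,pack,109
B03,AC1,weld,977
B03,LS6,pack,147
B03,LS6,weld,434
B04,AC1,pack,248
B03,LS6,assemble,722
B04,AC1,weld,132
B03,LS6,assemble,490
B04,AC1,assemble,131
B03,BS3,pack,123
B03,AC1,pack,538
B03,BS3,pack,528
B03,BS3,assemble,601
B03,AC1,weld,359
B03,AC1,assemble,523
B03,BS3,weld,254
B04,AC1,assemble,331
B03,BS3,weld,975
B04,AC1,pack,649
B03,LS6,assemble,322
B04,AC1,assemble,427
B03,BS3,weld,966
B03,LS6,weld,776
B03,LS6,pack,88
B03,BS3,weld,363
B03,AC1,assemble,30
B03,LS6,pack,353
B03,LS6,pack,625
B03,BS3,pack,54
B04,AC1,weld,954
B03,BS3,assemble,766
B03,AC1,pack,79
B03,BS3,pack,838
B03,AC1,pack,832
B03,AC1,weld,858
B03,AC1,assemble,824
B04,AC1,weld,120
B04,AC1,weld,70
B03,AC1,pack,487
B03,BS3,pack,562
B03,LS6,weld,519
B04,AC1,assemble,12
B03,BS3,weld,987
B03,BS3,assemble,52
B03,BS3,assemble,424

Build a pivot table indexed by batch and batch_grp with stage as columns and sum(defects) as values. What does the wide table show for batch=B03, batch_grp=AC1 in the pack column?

Rows with batch=B03, batch_grp=AC1 and stage=pack: defects values are 533, 538, 79, 832, 487.
533 + 538 + 79 + 832 + 487 = 2469.

2469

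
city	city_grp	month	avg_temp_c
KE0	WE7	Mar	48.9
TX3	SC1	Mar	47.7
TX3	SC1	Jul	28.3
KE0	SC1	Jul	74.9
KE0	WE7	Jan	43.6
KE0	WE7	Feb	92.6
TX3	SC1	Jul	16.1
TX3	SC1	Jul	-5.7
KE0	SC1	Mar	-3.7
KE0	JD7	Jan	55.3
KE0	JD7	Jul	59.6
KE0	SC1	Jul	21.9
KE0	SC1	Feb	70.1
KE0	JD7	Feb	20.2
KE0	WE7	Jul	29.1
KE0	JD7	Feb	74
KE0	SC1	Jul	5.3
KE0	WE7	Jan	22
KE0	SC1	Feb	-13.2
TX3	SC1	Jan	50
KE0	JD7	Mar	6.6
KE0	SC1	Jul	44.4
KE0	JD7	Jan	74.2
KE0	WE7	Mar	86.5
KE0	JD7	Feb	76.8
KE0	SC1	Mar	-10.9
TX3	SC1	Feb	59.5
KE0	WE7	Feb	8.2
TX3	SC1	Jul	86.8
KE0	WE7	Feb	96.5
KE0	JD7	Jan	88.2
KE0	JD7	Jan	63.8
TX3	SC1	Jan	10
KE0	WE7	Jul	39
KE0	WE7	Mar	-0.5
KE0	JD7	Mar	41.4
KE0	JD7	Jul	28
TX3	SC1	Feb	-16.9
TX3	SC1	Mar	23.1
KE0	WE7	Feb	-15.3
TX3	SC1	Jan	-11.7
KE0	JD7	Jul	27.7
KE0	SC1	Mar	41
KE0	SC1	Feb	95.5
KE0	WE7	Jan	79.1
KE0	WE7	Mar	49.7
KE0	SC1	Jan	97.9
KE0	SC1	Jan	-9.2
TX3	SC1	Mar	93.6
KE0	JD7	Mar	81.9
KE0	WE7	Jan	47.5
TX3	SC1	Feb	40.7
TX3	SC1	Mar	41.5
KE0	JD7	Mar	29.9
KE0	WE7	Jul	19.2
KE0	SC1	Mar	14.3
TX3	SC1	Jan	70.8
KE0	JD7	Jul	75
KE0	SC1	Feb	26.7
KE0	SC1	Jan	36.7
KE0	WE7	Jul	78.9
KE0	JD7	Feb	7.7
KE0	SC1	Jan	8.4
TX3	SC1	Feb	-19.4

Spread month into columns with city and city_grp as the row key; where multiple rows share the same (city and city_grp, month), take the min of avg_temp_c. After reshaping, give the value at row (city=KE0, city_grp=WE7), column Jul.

19.2

Rows with city=KE0, city_grp=WE7 and month=Jul: avg_temp_c values are 29.1, 39, 19.2, 78.9.
min(29.1, 39, 19.2, 78.9) = 19.2.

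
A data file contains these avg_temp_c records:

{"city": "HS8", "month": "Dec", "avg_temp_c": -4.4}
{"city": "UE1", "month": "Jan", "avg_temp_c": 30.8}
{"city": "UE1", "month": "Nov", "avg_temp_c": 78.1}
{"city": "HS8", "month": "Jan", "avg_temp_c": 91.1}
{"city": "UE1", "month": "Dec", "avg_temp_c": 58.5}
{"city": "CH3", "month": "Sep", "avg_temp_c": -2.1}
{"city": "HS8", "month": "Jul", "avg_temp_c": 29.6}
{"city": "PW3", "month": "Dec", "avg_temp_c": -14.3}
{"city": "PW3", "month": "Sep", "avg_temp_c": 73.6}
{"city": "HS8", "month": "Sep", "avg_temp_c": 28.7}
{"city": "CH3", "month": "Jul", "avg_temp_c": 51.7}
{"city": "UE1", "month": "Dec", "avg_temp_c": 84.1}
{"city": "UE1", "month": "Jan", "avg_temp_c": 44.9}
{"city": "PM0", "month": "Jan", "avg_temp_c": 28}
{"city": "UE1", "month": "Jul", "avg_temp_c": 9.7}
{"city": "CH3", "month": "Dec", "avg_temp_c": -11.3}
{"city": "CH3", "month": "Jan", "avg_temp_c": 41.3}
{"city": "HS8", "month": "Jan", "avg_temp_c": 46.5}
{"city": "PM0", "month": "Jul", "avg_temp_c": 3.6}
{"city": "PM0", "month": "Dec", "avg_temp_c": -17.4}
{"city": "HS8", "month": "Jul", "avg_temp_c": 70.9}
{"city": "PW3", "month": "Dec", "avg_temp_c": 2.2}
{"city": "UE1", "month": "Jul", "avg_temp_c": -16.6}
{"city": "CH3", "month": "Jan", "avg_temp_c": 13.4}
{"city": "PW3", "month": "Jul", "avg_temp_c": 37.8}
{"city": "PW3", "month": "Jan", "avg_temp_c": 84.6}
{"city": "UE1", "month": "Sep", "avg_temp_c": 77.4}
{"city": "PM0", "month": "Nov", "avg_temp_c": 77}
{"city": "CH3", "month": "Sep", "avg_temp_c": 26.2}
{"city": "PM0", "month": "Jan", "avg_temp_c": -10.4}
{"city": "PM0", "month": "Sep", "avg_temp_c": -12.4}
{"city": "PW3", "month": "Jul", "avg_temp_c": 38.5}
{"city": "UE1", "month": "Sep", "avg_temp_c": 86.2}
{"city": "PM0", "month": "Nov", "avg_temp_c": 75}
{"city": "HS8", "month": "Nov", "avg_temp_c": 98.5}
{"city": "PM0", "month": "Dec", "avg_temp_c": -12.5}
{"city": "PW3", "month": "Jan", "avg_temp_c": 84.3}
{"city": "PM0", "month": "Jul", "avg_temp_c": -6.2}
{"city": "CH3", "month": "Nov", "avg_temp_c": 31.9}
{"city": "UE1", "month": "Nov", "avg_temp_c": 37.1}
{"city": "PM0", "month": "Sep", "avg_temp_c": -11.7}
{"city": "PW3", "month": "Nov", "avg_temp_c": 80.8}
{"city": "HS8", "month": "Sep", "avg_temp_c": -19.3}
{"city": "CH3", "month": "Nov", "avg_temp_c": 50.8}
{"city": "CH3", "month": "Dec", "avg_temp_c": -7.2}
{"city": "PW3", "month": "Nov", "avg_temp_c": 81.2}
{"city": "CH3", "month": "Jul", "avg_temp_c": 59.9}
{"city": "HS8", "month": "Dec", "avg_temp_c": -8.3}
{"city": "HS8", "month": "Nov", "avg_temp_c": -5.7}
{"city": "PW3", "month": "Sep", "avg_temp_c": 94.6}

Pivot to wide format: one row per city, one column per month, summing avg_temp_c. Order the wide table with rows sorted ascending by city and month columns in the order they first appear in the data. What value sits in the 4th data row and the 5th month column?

76.3

With rows sorted ascending by city, row 4 is city=PW3. month columns in first-appearance order: Dec, Jan, Nov, Sep, Jul; column 5 is Jul.
Long rows with city=PW3, month=Jul: 37.8 + 38.5 = 76.3.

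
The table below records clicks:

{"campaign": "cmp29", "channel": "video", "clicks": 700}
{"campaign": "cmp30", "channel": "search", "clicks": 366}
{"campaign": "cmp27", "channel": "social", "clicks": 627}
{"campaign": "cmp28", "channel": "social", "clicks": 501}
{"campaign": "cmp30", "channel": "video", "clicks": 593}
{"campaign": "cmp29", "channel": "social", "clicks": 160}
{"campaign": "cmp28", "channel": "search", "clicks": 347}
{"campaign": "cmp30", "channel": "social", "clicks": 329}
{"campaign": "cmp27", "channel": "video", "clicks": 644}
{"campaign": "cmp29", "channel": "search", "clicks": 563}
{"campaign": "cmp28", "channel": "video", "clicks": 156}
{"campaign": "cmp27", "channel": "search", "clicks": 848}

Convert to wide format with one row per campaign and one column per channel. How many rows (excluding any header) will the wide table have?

4

4 distinct campaign values → 4 rows.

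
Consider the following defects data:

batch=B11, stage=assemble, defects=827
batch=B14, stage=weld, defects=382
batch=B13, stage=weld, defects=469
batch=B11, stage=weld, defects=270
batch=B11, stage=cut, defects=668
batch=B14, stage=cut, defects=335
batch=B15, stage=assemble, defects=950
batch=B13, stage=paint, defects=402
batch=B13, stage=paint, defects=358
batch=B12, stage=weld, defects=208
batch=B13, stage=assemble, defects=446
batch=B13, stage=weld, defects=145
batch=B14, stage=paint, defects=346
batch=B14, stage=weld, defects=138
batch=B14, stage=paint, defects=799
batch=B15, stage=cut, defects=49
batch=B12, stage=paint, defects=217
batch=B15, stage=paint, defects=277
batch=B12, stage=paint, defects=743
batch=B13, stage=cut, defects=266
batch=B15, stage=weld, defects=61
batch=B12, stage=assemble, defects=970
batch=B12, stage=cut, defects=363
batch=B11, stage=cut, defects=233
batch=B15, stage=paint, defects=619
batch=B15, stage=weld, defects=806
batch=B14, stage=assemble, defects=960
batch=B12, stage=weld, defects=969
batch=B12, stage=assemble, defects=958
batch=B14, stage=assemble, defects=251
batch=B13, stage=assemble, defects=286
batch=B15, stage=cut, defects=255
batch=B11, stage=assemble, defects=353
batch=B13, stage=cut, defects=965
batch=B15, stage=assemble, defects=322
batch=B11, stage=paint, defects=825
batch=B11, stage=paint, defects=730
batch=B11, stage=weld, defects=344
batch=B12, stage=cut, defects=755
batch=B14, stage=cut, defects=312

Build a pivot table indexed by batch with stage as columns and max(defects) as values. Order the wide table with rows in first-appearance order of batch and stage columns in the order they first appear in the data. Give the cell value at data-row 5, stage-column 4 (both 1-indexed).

743

With rows in first-appearance order of batch, row 5 is batch=B12. stage columns in first-appearance order: assemble, weld, cut, paint; column 4 is paint.
Long rows with batch=B12, stage=paint: max(217, 743) = 743.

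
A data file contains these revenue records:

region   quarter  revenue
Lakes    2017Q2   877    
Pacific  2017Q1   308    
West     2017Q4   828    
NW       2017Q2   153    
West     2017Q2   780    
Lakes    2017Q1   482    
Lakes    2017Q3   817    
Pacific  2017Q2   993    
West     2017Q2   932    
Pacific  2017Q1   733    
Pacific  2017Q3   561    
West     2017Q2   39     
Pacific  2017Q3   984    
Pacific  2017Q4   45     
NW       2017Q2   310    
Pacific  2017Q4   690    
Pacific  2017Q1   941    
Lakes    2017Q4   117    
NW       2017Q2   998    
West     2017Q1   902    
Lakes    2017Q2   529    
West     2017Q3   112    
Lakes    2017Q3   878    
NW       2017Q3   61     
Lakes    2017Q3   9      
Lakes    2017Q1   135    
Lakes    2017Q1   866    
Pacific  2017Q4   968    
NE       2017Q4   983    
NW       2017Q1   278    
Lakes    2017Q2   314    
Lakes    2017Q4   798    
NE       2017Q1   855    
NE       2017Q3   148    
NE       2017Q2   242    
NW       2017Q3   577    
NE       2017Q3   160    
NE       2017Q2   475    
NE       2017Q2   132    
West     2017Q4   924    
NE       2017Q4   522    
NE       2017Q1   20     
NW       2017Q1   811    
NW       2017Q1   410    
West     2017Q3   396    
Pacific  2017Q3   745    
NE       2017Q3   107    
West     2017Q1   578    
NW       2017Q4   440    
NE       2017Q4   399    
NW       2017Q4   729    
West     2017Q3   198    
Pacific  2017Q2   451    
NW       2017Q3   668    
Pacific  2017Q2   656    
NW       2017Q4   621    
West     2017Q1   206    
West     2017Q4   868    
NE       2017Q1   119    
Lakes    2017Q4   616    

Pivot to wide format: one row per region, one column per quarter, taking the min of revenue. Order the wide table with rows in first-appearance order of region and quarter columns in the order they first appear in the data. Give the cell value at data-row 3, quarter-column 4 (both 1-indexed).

112

With rows in first-appearance order of region, row 3 is region=West. quarter columns in first-appearance order: 2017Q2, 2017Q1, 2017Q4, 2017Q3; column 4 is 2017Q3.
Long rows with region=West, quarter=2017Q3: min(112, 396, 198) = 112.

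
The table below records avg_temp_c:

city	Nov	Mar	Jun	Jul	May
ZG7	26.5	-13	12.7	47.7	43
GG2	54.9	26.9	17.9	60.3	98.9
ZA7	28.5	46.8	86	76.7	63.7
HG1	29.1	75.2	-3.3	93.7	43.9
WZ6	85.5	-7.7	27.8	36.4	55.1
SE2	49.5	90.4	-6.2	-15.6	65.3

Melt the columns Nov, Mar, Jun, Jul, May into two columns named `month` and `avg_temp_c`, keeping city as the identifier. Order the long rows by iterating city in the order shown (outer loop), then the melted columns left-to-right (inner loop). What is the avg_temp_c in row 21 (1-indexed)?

30 rows total (6 × 5). Row 21: index ⌊(21-1)/5⌋ = 4 into city → WZ6; (21-1) mod 5 = 0 into the melted columns → Nov.
So row 21 is (WZ6, Nov, 85.5); avg_temp_c = 85.5.

85.5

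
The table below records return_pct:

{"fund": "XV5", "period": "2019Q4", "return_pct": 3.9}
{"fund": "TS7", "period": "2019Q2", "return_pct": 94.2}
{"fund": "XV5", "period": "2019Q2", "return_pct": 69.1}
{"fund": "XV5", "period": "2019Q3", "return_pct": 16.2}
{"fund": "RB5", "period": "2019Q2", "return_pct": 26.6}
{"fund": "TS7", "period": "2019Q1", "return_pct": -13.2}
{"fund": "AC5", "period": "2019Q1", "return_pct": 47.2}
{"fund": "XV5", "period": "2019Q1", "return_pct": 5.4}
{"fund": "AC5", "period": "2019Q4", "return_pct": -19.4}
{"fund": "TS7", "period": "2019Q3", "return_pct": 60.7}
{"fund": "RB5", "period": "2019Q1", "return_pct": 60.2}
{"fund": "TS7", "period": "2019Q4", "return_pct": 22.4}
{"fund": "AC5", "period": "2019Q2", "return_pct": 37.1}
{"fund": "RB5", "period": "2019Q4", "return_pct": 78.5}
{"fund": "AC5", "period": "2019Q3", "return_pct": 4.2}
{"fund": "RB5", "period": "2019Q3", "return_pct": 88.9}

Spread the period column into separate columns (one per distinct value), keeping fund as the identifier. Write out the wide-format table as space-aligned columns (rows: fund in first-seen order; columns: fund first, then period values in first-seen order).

Columns: fund plus the 4 distinct period values (2019Q4, 2019Q2, 2019Q3, 2019Q1).
For example, row XV5 column 2019Q4 takes return_pct=3.9 from the long row (XV5, 2019Q4).

fund  2019Q4  2019Q2  2019Q3  2019Q1
XV5   3.9     69.1    16.2    5.4   
TS7   22.4    94.2    60.7    -13.2 
RB5   78.5    26.6    88.9    60.2  
AC5   -19.4   37.1    4.2     47.2  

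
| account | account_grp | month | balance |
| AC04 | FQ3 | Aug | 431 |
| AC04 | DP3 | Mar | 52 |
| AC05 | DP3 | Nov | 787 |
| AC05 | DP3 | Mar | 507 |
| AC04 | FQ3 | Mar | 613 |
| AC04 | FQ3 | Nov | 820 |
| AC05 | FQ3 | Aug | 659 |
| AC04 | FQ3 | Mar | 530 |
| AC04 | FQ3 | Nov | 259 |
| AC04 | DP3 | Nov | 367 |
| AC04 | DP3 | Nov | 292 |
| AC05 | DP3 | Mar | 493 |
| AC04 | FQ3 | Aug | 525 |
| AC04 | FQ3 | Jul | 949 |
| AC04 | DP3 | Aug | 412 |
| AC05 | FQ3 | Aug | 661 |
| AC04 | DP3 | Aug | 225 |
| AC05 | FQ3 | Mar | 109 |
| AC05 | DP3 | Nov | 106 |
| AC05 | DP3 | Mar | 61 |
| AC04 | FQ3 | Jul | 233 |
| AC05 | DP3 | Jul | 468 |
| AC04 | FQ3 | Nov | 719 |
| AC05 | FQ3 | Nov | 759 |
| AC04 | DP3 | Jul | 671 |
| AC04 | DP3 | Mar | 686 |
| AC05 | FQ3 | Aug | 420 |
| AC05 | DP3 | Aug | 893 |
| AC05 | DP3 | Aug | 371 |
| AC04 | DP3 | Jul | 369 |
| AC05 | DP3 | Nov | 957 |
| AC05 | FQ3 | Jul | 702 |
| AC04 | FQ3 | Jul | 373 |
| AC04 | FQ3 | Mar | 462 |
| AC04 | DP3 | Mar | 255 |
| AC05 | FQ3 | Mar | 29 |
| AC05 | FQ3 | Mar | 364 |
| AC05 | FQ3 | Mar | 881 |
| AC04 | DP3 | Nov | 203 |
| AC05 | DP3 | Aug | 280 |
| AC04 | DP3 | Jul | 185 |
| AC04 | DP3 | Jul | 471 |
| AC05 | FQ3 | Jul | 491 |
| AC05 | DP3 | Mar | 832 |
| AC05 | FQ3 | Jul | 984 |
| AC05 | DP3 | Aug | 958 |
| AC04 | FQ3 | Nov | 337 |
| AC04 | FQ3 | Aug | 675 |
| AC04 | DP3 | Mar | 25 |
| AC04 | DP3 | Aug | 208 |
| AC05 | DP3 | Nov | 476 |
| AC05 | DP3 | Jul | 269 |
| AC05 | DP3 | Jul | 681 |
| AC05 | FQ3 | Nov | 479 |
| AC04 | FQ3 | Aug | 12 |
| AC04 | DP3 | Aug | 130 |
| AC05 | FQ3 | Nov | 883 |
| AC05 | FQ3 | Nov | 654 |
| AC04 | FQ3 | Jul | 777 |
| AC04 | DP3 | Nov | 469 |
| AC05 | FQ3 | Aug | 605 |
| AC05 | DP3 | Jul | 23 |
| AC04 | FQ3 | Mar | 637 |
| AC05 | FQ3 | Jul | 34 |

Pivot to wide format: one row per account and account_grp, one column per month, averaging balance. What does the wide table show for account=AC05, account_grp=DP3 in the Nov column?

Rows with account=AC05, account_grp=DP3 and month=Nov: balance values are 787, 106, 957, 476.
(787 + 106 + 957 + 476) / 4 = 581.50.

581.50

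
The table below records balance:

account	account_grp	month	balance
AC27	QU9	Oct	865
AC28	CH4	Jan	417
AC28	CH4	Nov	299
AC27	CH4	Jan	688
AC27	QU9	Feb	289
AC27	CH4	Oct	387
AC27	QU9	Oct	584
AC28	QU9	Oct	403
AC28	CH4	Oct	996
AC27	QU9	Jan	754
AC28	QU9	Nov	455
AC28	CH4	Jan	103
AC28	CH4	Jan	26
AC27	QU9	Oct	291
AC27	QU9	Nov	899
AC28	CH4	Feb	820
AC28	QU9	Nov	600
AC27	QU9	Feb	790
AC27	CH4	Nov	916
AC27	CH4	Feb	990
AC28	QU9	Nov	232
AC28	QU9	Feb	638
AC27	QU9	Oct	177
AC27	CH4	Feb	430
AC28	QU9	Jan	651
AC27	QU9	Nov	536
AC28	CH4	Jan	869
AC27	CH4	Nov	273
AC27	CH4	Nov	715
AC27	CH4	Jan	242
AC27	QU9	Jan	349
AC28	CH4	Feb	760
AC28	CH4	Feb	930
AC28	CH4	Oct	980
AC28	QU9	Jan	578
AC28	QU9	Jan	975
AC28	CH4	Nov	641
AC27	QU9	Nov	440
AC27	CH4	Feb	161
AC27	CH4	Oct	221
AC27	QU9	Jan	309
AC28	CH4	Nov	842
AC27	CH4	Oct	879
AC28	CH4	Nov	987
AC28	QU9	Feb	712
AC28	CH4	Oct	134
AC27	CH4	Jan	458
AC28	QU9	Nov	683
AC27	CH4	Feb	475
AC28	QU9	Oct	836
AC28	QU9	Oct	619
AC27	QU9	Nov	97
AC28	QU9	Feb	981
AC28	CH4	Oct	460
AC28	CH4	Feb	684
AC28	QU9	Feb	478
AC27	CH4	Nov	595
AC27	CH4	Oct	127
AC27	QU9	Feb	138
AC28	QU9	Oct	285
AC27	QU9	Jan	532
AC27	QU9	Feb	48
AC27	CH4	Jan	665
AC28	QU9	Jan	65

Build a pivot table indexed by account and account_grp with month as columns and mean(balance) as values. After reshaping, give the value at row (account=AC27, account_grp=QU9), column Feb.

Rows with account=AC27, account_grp=QU9 and month=Feb: balance values are 289, 790, 138, 48.
(289 + 790 + 138 + 48) / 4 = 316.25.

316.25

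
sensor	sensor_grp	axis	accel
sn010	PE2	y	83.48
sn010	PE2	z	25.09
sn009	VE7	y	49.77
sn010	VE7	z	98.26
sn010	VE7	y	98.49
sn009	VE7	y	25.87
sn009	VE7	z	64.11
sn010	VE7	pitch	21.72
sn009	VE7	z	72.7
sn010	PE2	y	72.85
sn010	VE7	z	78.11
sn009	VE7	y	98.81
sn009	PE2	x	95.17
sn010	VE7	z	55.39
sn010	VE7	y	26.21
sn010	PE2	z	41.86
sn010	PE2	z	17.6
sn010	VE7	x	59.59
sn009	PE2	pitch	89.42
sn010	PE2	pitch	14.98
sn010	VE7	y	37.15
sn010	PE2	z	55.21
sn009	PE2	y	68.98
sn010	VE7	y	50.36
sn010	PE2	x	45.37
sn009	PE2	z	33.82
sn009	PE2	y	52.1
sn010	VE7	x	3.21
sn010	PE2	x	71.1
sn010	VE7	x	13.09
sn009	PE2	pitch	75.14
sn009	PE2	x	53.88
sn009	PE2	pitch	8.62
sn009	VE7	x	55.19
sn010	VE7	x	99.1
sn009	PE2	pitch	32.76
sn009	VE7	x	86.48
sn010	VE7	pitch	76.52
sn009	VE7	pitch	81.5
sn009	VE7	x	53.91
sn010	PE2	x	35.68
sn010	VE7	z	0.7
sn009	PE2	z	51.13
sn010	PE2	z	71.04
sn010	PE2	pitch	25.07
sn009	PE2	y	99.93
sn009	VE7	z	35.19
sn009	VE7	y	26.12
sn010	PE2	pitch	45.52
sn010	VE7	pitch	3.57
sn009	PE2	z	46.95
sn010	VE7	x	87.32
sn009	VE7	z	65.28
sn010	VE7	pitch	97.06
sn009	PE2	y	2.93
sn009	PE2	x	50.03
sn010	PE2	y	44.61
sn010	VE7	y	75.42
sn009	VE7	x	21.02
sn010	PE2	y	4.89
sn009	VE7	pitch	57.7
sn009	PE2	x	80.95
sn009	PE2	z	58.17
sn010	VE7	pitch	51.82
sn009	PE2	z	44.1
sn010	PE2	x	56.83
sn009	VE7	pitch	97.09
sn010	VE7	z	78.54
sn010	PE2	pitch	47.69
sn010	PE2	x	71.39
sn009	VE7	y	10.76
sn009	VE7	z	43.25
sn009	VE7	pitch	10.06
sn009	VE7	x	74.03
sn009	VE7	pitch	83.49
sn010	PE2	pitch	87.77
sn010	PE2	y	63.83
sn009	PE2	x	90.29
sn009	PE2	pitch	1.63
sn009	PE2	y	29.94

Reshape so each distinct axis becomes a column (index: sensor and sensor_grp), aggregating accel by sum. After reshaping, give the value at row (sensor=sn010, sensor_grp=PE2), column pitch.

Rows with sensor=sn010, sensor_grp=PE2 and axis=pitch: accel values are 14.98, 25.07, 45.52, 47.69, 87.77.
14.98 + 25.07 + 45.52 + 47.69 + 87.77 = 221.03.

221.03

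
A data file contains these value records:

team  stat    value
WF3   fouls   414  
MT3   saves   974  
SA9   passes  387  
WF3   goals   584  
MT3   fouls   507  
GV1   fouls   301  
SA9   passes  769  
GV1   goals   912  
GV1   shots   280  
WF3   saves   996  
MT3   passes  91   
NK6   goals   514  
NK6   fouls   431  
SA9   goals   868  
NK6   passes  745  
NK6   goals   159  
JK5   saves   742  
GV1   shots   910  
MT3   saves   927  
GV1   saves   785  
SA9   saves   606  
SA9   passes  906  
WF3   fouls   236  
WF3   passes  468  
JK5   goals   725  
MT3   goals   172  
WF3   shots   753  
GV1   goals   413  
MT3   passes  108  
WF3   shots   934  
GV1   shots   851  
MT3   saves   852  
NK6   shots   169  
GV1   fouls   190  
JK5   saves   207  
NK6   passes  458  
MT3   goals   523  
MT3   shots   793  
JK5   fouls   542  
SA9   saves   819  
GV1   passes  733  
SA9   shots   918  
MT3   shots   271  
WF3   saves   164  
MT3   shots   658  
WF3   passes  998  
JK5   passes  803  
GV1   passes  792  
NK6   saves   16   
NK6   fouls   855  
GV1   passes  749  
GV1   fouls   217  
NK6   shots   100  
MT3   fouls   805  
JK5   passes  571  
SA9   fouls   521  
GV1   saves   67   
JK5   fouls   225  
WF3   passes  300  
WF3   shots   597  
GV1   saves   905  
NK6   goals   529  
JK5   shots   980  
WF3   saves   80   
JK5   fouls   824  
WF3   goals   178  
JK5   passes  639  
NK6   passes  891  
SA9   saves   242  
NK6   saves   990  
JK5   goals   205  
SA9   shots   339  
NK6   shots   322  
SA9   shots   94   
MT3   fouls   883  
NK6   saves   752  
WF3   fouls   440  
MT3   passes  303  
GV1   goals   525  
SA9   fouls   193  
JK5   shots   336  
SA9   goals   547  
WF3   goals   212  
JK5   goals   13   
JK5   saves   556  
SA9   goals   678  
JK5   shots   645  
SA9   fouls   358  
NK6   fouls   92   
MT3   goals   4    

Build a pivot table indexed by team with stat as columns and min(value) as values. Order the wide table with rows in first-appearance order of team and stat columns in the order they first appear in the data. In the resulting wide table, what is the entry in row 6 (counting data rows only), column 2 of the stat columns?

207

With rows in first-appearance order of team, row 6 is team=JK5. stat columns in first-appearance order: fouls, saves, passes, goals, shots; column 2 is saves.
Long rows with team=JK5, stat=saves: min(742, 207, 556) = 207.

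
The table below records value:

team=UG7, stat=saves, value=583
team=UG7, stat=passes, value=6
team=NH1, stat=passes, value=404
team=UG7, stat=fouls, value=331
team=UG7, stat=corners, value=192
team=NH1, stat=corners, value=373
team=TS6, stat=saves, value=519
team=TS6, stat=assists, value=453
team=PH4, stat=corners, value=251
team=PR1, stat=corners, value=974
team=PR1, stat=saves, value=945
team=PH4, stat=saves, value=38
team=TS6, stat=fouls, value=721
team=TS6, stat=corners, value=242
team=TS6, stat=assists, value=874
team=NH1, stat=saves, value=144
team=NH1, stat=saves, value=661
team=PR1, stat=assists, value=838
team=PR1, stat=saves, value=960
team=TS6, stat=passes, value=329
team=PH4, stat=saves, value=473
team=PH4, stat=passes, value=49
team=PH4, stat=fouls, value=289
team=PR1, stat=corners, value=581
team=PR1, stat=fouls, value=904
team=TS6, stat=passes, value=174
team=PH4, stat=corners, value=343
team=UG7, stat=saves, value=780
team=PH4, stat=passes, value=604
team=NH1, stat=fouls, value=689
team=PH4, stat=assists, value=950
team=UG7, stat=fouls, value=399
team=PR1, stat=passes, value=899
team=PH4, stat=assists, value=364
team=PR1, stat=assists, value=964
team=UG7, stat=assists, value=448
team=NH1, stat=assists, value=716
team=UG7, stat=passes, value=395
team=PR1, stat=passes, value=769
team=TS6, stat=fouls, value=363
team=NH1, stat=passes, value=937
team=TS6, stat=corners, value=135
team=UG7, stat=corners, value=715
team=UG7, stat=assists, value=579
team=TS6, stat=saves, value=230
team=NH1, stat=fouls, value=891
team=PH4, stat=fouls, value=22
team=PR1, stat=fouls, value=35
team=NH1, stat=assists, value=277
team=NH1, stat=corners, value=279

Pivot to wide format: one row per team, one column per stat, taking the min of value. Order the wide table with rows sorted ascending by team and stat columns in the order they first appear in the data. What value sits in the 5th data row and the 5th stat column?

With rows sorted ascending by team, row 5 is team=UG7. stat columns in first-appearance order: saves, passes, fouls, corners, assists; column 5 is assists.
Long rows with team=UG7, stat=assists: min(448, 579) = 448.

448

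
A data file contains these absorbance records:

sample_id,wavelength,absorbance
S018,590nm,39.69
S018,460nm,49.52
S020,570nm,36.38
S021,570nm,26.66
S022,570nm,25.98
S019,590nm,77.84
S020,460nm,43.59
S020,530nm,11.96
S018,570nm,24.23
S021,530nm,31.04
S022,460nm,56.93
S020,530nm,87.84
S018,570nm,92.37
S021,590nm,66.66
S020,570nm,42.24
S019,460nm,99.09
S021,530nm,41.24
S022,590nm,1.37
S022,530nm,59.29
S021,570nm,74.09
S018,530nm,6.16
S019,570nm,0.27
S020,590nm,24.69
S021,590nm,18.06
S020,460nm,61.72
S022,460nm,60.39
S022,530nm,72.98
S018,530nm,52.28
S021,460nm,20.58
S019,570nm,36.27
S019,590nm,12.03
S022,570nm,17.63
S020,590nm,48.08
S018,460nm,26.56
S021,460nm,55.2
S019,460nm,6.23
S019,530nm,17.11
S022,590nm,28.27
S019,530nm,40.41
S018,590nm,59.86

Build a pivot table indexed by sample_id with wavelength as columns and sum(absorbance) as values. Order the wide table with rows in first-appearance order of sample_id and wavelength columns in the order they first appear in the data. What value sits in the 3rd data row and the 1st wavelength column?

84.72

With rows in first-appearance order of sample_id, row 3 is sample_id=S021. wavelength columns in first-appearance order: 590nm, 460nm, 570nm, 530nm; column 1 is 590nm.
Long rows with sample_id=S021, wavelength=590nm: 66.66 + 18.06 = 84.72.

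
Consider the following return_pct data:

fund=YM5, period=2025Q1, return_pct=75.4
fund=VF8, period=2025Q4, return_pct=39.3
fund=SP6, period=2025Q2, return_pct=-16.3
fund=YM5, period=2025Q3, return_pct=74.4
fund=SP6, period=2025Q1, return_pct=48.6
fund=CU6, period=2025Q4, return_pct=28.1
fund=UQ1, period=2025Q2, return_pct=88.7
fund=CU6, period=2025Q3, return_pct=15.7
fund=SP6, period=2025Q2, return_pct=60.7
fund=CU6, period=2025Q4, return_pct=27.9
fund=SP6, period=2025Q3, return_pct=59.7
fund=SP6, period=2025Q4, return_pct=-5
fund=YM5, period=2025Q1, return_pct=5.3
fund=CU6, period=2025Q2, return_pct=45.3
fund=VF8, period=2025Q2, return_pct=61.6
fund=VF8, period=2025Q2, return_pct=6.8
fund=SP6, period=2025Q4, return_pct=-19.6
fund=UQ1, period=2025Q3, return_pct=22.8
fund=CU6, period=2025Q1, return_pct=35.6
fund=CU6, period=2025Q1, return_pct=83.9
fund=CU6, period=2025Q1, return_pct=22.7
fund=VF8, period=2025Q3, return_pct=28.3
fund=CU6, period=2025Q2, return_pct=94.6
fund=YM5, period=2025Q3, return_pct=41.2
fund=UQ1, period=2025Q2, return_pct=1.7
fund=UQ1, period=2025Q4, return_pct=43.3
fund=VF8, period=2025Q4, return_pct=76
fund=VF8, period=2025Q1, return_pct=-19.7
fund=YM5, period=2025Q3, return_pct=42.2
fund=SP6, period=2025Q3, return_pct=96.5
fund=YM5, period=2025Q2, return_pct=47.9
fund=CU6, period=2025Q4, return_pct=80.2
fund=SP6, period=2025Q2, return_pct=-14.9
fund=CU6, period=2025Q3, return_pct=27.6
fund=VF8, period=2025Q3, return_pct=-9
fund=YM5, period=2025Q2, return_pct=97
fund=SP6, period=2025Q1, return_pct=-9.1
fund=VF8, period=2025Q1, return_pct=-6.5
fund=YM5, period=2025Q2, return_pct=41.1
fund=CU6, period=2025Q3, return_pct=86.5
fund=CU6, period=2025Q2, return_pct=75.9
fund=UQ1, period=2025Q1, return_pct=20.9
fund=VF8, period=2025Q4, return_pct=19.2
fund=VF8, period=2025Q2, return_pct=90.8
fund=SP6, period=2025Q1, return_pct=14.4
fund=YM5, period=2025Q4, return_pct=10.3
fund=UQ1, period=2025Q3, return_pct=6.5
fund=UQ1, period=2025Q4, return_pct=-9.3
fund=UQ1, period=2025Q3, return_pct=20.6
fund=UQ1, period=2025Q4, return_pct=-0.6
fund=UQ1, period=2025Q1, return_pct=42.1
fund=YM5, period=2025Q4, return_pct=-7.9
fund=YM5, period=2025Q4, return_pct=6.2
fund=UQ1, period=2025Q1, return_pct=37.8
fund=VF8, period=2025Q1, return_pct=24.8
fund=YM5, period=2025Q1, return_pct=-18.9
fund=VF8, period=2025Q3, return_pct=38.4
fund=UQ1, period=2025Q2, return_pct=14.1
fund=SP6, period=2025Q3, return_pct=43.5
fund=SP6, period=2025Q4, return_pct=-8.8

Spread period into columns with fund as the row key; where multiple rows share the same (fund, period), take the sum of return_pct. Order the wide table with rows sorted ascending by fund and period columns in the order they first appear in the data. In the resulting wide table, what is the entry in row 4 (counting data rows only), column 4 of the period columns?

57.7

With rows sorted ascending by fund, row 4 is fund=VF8. period columns in first-appearance order: 2025Q1, 2025Q4, 2025Q2, 2025Q3; column 4 is 2025Q3.
Long rows with fund=VF8, period=2025Q3: 28.3 + -9 + 38.4 = 57.7.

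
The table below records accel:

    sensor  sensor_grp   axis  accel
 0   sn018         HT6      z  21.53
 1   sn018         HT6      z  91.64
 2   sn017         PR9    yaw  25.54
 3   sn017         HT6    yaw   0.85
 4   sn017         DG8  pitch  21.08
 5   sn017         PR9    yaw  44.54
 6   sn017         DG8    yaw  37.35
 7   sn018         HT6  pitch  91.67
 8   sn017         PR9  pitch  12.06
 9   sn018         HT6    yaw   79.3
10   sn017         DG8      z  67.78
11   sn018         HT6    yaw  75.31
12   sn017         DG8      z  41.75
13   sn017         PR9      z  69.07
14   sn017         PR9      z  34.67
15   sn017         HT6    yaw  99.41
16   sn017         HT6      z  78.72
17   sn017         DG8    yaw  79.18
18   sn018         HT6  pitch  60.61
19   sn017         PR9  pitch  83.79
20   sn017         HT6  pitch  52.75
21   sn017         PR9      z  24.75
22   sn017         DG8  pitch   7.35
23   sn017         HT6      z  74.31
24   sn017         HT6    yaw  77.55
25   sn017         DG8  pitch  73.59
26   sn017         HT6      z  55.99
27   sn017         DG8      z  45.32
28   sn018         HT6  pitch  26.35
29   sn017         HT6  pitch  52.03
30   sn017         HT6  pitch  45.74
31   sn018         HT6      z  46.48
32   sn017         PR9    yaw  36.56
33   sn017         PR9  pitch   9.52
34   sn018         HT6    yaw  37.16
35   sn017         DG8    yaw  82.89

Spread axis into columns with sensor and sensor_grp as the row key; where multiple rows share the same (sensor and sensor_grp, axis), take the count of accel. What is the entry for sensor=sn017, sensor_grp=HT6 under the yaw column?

Rows with sensor=sn017, sensor_grp=HT6 and axis=yaw: accel values are 0.85, 99.41, 77.55.
3 rows match — count = 3.

3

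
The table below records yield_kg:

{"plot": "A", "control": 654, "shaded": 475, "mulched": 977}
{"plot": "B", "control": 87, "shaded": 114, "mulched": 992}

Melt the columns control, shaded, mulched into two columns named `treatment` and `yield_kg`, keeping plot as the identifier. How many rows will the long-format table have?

6

2 plot values × 3 melted columns = 6 rows.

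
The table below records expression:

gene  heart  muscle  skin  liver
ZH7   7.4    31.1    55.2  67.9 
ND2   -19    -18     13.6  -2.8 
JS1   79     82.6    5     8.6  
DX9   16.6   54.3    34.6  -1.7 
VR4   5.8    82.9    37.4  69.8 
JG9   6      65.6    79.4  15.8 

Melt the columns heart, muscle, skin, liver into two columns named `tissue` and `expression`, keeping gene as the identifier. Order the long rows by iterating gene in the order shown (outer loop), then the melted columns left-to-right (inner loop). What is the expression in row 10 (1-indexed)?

24 rows total (6 × 4). Row 10: index ⌊(10-1)/4⌋ = 2 into gene → JS1; (10-1) mod 4 = 1 into the melted columns → muscle.
So row 10 is (JS1, muscle, 82.6); expression = 82.6.

82.6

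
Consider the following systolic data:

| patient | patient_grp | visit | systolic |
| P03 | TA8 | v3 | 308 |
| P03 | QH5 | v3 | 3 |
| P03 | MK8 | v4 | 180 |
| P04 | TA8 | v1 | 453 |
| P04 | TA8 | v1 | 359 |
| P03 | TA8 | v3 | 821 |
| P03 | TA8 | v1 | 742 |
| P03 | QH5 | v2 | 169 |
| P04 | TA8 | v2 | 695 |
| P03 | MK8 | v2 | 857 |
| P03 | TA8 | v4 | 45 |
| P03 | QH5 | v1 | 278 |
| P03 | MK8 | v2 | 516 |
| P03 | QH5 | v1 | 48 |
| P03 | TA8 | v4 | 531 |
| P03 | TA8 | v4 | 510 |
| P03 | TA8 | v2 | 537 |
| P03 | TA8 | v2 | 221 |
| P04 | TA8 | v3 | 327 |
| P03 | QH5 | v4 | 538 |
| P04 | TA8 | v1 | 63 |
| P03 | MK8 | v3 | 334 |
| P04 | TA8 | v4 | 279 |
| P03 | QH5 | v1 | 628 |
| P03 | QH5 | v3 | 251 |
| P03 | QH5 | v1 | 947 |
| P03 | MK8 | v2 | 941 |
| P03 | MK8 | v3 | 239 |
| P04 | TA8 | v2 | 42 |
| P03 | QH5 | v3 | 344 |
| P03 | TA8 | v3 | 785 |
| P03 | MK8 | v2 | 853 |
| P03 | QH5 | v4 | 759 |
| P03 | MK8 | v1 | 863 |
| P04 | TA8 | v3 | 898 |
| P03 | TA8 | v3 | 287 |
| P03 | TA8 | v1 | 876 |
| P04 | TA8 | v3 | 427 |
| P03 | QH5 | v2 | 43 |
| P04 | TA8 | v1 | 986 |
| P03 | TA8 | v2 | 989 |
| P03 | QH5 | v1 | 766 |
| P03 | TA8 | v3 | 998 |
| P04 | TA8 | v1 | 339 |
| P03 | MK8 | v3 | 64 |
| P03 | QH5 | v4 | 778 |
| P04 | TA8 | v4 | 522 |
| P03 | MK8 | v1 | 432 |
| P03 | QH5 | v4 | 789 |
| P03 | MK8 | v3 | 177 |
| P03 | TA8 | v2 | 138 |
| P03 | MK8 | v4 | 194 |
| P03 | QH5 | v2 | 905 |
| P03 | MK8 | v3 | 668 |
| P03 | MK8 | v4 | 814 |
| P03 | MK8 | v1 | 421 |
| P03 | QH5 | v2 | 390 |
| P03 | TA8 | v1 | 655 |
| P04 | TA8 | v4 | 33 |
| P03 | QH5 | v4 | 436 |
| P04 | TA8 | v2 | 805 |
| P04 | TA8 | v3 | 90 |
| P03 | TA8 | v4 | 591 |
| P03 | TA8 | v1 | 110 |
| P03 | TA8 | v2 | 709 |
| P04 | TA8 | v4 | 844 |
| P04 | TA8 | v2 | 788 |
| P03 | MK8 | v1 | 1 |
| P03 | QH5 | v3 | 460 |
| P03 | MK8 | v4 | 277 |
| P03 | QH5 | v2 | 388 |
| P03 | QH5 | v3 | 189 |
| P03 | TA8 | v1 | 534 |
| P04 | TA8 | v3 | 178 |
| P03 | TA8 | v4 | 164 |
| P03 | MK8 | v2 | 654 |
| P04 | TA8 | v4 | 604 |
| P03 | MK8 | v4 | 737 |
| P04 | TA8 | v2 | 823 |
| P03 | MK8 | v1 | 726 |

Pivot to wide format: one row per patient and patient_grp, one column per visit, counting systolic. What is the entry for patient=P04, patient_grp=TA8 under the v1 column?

Rows with patient=P04, patient_grp=TA8 and visit=v1: systolic values are 453, 359, 63, 986, 339.
5 rows match — count = 5.

5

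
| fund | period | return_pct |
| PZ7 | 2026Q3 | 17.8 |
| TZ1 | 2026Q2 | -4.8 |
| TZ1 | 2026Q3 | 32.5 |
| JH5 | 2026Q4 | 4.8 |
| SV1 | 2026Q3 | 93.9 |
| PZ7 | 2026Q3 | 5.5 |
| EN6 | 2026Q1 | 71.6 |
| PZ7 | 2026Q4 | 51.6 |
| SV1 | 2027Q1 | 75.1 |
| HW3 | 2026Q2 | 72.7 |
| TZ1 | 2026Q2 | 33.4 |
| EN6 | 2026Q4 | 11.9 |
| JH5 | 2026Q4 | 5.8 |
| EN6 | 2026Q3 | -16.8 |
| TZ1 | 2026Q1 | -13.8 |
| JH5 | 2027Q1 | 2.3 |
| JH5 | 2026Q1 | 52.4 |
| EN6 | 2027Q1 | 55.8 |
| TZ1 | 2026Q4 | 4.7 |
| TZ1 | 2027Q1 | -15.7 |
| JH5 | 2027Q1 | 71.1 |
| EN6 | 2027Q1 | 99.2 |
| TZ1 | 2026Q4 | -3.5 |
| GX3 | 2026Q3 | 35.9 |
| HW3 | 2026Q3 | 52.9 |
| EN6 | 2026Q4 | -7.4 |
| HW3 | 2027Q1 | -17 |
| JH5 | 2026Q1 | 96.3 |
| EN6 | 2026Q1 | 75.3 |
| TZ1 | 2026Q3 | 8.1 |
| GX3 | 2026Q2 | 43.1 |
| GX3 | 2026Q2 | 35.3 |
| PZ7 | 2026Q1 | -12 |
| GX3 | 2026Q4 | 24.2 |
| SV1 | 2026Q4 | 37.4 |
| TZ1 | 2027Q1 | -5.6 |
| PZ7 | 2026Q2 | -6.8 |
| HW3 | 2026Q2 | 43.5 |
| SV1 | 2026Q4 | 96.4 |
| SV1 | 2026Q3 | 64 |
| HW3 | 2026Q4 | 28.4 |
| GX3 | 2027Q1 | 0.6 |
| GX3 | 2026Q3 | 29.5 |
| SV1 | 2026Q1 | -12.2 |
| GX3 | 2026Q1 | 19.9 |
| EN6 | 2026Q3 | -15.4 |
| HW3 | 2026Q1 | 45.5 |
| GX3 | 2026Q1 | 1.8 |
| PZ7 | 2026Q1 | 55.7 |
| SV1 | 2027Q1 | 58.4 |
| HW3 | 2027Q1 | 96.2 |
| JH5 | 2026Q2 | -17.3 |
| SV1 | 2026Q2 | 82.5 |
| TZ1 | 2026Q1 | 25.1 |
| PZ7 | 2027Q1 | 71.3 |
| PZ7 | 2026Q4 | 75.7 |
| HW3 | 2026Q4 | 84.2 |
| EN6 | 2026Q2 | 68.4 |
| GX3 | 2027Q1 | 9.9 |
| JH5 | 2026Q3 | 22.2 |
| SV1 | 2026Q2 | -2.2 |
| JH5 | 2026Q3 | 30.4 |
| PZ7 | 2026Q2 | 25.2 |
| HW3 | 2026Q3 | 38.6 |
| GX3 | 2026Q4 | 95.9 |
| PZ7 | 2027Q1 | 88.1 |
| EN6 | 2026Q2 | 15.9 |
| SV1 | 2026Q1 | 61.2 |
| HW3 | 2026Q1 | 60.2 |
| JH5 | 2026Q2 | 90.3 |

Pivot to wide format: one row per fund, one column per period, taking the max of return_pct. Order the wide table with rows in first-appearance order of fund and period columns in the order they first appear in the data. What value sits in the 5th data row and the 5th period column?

With rows in first-appearance order of fund, row 5 is fund=EN6. period columns in first-appearance order: 2026Q3, 2026Q2, 2026Q4, 2026Q1, 2027Q1; column 5 is 2027Q1.
Long rows with fund=EN6, period=2027Q1: max(55.8, 99.2) = 99.2.

99.2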